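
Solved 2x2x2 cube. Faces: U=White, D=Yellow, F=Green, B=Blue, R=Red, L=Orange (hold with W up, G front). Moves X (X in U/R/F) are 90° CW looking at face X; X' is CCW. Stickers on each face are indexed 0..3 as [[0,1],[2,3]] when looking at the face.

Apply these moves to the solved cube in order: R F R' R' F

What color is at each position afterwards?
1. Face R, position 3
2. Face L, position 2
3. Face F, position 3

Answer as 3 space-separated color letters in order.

Answer: W O W

Derivation:
After move 1 (R): R=RRRR U=WGWG F=GYGY D=YBYB B=WBWB
After move 2 (F): F=GGYY U=WGOO R=WRGR D=RRYB L=OYOB
After move 3 (R'): R=RRWG U=WWOW F=GGYO D=RGYY B=BBRB
After move 4 (R'): R=RGRW U=WROB F=GWYW D=RGYO B=YBGB
After move 5 (F): F=YGWW U=WRBY R=OGBW D=RRYO L=OROG
Query 1: R[3] = W
Query 2: L[2] = O
Query 3: F[3] = W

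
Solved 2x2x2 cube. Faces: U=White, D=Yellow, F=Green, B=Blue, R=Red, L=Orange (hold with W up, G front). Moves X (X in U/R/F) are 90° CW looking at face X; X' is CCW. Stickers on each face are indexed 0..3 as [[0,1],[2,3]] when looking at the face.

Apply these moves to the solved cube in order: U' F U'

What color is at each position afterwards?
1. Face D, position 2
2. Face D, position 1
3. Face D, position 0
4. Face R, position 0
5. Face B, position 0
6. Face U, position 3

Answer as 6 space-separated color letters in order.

Answer: Y G R G W O

Derivation:
After move 1 (U'): U=WWWW F=OOGG R=GGRR B=RRBB L=BBOO
After move 2 (F): F=GOGO U=WWOB R=WGWR D=RGYY L=BYOY
After move 3 (U'): U=WBWO F=BYGO R=GOWR B=WGBB L=RROY
Query 1: D[2] = Y
Query 2: D[1] = G
Query 3: D[0] = R
Query 4: R[0] = G
Query 5: B[0] = W
Query 6: U[3] = O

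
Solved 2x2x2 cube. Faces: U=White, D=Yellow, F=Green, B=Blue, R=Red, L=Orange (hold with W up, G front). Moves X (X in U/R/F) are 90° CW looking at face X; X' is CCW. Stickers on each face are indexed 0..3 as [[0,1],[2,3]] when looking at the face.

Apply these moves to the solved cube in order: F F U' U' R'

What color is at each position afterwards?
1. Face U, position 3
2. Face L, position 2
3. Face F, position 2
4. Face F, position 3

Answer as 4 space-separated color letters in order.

Answer: G O G W

Derivation:
After move 1 (F): F=GGGG U=WWOO R=WRWR D=RRYY L=OYOY
After move 2 (F): F=GGGG U=WWYY R=OROR D=WWYY L=OROR
After move 3 (U'): U=WYWY F=ORGG R=GGOR B=ORBB L=BBOR
After move 4 (U'): U=YYWW F=BBGG R=OROR B=GGBB L=OROR
After move 5 (R'): R=RROO U=YBWG F=BYGW D=WBYG B=YGWB
Query 1: U[3] = G
Query 2: L[2] = O
Query 3: F[2] = G
Query 4: F[3] = W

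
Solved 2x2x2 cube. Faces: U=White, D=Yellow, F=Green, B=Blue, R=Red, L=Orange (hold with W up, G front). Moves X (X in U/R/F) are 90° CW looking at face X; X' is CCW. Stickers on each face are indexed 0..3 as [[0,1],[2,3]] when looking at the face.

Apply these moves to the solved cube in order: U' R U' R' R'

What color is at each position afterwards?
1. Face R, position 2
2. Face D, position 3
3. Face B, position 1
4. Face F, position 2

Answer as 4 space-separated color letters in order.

Answer: Y W G G

Derivation:
After move 1 (U'): U=WWWW F=OOGG R=GGRR B=RRBB L=BBOO
After move 2 (R): R=RGRG U=WOWG F=OYGY D=YBYR B=WRWB
After move 3 (U'): U=OGWW F=BBGY R=OYRG B=RGWB L=WROO
After move 4 (R'): R=YGOR U=OWWR F=BGGW D=YBYY B=RGBB
After move 5 (R'): R=GRYO U=OBWR F=BWGR D=YGYW B=YGBB
Query 1: R[2] = Y
Query 2: D[3] = W
Query 3: B[1] = G
Query 4: F[2] = G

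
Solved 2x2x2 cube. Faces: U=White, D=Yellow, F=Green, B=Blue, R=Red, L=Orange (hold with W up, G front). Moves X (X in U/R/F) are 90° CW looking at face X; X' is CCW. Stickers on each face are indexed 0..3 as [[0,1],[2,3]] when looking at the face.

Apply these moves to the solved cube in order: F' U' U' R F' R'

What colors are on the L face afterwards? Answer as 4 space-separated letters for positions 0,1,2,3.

Answer: Y G O W

Derivation:
After move 1 (F'): F=GGGG U=WWRR R=YRYR D=OOYY L=OWOW
After move 2 (U'): U=WRWR F=OWGG R=GGYR B=YRBB L=BBOW
After move 3 (U'): U=RRWW F=BBGG R=OWYR B=GGBB L=YROW
After move 4 (R): R=YORW U=RBWG F=BOGY D=OBYG B=WGRB
After move 5 (F'): F=OYBG U=RBYR R=BOOW D=RWYG L=YGOW
After move 6 (R'): R=OWBO U=RRYW F=OBBR D=RYYG B=GGWB
Query: L face = YGOW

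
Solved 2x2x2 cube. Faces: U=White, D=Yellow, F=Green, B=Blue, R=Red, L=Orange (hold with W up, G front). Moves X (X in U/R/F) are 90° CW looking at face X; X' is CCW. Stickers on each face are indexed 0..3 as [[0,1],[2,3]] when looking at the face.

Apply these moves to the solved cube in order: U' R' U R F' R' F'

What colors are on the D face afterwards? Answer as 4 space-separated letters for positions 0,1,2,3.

After move 1 (U'): U=WWWW F=OOGG R=GGRR B=RRBB L=BBOO
After move 2 (R'): R=GRGR U=WBWR F=OWGW D=YOYG B=YRYB
After move 3 (U): U=WWRB F=GRGW R=YRGR B=BBYB L=OWOO
After move 4 (R): R=GYRR U=WRRW F=GOGG D=YYYB B=BBWB
After move 5 (F'): F=OGGG U=WRGR R=YYYR D=WOYB L=OWOR
After move 6 (R'): R=YRYY U=WWGB F=ORGR D=WGYG B=BBOB
After move 7 (F'): F=RROG U=WWYY R=GRWY D=WRYG L=OBOG
Query: D face = WRYG

Answer: W R Y G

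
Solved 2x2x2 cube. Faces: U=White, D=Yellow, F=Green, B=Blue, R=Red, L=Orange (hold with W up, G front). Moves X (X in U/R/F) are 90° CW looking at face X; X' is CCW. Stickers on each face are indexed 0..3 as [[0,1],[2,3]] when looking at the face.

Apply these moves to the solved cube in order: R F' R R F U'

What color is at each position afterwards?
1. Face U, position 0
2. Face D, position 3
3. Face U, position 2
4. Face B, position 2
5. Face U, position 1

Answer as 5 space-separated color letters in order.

Answer: O R W Y G

Derivation:
After move 1 (R): R=RRRR U=WGWG F=GYGY D=YBYB B=WBWB
After move 2 (F'): F=YYGG U=WGRR R=BRYR D=OOYB L=OGOW
After move 3 (R): R=YBRR U=WYRG F=YOGB D=OWYW B=RBGB
After move 4 (R): R=RYRB U=WORB F=YWGW D=OGYR B=GBYB
After move 5 (F): F=GYWW U=WOWG R=RYBB D=RRYR L=OOOG
After move 6 (U'): U=OGWW F=OOWW R=GYBB B=RYYB L=GBOG
Query 1: U[0] = O
Query 2: D[3] = R
Query 3: U[2] = W
Query 4: B[2] = Y
Query 5: U[1] = G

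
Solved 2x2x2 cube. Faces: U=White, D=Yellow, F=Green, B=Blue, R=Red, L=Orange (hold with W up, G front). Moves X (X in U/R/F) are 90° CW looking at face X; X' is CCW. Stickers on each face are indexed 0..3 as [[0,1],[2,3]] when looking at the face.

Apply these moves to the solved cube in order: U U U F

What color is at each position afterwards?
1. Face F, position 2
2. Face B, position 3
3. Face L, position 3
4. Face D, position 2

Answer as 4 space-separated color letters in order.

Answer: G B Y Y

Derivation:
After move 1 (U): U=WWWW F=RRGG R=BBRR B=OOBB L=GGOO
After move 2 (U): U=WWWW F=BBGG R=OORR B=GGBB L=RROO
After move 3 (U): U=WWWW F=OOGG R=GGRR B=RRBB L=BBOO
After move 4 (F): F=GOGO U=WWOB R=WGWR D=RGYY L=BYOY
Query 1: F[2] = G
Query 2: B[3] = B
Query 3: L[3] = Y
Query 4: D[2] = Y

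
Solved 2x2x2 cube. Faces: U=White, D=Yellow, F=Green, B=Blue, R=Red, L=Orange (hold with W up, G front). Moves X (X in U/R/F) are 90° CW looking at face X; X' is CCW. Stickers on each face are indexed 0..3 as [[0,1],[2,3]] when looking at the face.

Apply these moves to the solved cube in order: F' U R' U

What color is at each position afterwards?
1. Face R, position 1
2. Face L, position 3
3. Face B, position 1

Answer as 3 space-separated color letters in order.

After move 1 (F'): F=GGGG U=WWRR R=YRYR D=OOYY L=OWOW
After move 2 (U): U=RWRW F=YRGG R=BBYR B=OWBB L=GGOW
After move 3 (R'): R=BRBY U=RBRO F=YWGW D=ORYG B=YWOB
After move 4 (U): U=RROB F=BRGW R=YWBY B=GGOB L=YWOW
Query 1: R[1] = W
Query 2: L[3] = W
Query 3: B[1] = G

Answer: W W G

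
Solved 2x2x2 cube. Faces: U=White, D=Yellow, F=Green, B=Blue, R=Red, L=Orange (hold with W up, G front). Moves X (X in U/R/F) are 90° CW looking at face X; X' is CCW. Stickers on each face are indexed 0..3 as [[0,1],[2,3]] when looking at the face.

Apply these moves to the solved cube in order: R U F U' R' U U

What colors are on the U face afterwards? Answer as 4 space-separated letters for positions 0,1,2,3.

After move 1 (R): R=RRRR U=WGWG F=GYGY D=YBYB B=WBWB
After move 2 (U): U=WWGG F=RRGY R=WBRR B=OOWB L=GYOO
After move 3 (F): F=GRYR U=WWOY R=GBGR D=RWYB L=GYOB
After move 4 (U'): U=WYWO F=GYYR R=GRGR B=GBWB L=OOOB
After move 5 (R'): R=RRGG U=WWWG F=GYYO D=RYYR B=BBWB
After move 6 (U): U=WWGW F=RRYO R=BBGG B=OOWB L=GYOB
After move 7 (U): U=GWWW F=BBYO R=OOGG B=GYWB L=RROB
Query: U face = GWWW

Answer: G W W W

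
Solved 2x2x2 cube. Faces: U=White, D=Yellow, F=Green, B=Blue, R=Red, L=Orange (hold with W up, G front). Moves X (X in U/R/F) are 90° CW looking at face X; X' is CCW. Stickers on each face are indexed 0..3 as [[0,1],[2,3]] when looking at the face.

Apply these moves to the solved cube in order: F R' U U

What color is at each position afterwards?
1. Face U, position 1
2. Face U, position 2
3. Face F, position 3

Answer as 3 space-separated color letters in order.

Answer: O B O

Derivation:
After move 1 (F): F=GGGG U=WWOO R=WRWR D=RRYY L=OYOY
After move 2 (R'): R=RRWW U=WBOB F=GWGO D=RGYG B=YBRB
After move 3 (U): U=OWBB F=RRGO R=YBWW B=OYRB L=GWOY
After move 4 (U): U=BOBW F=YBGO R=OYWW B=GWRB L=RROY
Query 1: U[1] = O
Query 2: U[2] = B
Query 3: F[3] = O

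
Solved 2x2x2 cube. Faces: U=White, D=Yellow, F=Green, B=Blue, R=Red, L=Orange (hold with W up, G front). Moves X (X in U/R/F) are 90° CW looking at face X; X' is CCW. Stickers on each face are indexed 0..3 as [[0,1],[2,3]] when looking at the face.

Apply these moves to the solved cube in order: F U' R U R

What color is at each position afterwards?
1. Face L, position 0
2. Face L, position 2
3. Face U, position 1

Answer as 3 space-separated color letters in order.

After move 1 (F): F=GGGG U=WWOO R=WRWR D=RRYY L=OYOY
After move 2 (U'): U=WOWO F=OYGG R=GGWR B=WRBB L=BBOY
After move 3 (R): R=WGRG U=WYWG F=ORGY D=RBYW B=OROB
After move 4 (U): U=WWGY F=WGGY R=ORRG B=BBOB L=OROY
After move 5 (R): R=ROGR U=WGGY F=WBGW D=ROYB B=YBWB
Query 1: L[0] = O
Query 2: L[2] = O
Query 3: U[1] = G

Answer: O O G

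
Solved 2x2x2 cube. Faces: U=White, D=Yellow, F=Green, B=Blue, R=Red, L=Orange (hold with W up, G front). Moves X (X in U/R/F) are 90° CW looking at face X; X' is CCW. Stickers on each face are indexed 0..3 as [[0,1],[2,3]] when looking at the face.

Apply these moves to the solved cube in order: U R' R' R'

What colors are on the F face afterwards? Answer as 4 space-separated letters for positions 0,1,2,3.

Answer: R Y G Y

Derivation:
After move 1 (U): U=WWWW F=RRGG R=BBRR B=OOBB L=GGOO
After move 2 (R'): R=BRBR U=WBWO F=RWGW D=YRYG B=YOYB
After move 3 (R'): R=RRBB U=WYWY F=RBGO D=YWYW B=GORB
After move 4 (R'): R=RBRB U=WRWG F=RYGY D=YBYO B=WOWB
Query: F face = RYGY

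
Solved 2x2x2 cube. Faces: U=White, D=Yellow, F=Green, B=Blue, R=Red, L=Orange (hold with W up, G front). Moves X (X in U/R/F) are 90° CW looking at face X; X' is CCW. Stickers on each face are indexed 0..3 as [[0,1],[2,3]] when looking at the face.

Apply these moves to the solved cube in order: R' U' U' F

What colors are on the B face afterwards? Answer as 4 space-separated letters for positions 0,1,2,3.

After move 1 (R'): R=RRRR U=WBWB F=GWGW D=YGYG B=YBYB
After move 2 (U'): U=BBWW F=OOGW R=GWRR B=RRYB L=YBOO
After move 3 (U'): U=BWBW F=YBGW R=OORR B=GWYB L=RROO
After move 4 (F): F=GYWB U=BWOR R=BOWR D=ROYG L=RYOG
Query: B face = GWYB

Answer: G W Y B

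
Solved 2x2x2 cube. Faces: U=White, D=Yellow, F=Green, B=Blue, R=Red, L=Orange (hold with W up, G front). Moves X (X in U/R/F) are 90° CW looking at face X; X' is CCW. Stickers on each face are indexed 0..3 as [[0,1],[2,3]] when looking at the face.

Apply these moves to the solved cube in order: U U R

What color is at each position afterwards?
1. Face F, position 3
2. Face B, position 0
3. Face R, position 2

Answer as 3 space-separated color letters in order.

Answer: Y W R

Derivation:
After move 1 (U): U=WWWW F=RRGG R=BBRR B=OOBB L=GGOO
After move 2 (U): U=WWWW F=BBGG R=OORR B=GGBB L=RROO
After move 3 (R): R=RORO U=WBWG F=BYGY D=YBYG B=WGWB
Query 1: F[3] = Y
Query 2: B[0] = W
Query 3: R[2] = R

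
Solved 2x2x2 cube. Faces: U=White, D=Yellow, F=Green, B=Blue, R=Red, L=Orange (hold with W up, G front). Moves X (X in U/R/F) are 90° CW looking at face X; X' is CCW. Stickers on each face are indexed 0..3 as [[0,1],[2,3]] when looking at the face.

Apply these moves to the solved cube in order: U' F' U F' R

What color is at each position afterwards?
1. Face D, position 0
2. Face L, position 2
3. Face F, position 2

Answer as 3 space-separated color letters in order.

After move 1 (U'): U=WWWW F=OOGG R=GGRR B=RRBB L=BBOO
After move 2 (F'): F=OGOG U=WWGR R=YGYR D=BOYY L=BWOW
After move 3 (U): U=GWRW F=YGOG R=RRYR B=BWBB L=OGOW
After move 4 (F'): F=GGYO U=GWRY R=ORBR D=GWYY L=OWOR
After move 5 (R): R=BORR U=GGRO F=GWYY D=GBYB B=YWWB
Query 1: D[0] = G
Query 2: L[2] = O
Query 3: F[2] = Y

Answer: G O Y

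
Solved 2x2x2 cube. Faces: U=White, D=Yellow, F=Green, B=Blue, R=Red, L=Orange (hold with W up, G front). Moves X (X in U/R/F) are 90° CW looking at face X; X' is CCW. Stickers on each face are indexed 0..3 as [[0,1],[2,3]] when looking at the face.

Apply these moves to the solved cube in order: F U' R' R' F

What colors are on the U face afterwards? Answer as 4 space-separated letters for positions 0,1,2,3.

After move 1 (F): F=GGGG U=WWOO R=WRWR D=RRYY L=OYOY
After move 2 (U'): U=WOWO F=OYGG R=GGWR B=WRBB L=BBOY
After move 3 (R'): R=GRGW U=WBWW F=OOGO D=RYYG B=YRRB
After move 4 (R'): R=RWGG U=WRWY F=OBGW D=ROYO B=GRYB
After move 5 (F): F=GOWB U=WRYB R=WWYG D=GRYO L=BROO
Query: U face = WRYB

Answer: W R Y B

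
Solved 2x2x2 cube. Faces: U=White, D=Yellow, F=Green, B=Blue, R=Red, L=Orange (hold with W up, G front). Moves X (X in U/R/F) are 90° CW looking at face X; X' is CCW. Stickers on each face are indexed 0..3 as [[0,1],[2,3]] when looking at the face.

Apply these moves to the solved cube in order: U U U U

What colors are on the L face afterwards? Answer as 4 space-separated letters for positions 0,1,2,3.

After move 1 (U): U=WWWW F=RRGG R=BBRR B=OOBB L=GGOO
After move 2 (U): U=WWWW F=BBGG R=OORR B=GGBB L=RROO
After move 3 (U): U=WWWW F=OOGG R=GGRR B=RRBB L=BBOO
After move 4 (U): U=WWWW F=GGGG R=RRRR B=BBBB L=OOOO
Query: L face = OOOO

Answer: O O O O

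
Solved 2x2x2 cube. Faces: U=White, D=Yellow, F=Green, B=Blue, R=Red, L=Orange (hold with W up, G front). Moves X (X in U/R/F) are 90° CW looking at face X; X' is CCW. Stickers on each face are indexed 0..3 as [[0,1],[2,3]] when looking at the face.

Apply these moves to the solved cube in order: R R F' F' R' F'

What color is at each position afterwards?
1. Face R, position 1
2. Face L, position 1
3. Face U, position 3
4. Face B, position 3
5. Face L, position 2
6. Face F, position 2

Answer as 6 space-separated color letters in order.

Answer: R G O B O B

Derivation:
After move 1 (R): R=RRRR U=WGWG F=GYGY D=YBYB B=WBWB
After move 2 (R): R=RRRR U=WYWY F=GBGB D=YWYW B=GBGB
After move 3 (F'): F=BBGG U=WYRR R=WRYR D=OOYW L=OYOW
After move 4 (F'): F=BGBG U=WYWY R=OROR D=YWYW L=OROR
After move 5 (R'): R=RROO U=WGWG F=BYBY D=YGYG B=WBWB
After move 6 (F'): F=YYBB U=WGRO R=GRYO D=RRYG L=OGOW
Query 1: R[1] = R
Query 2: L[1] = G
Query 3: U[3] = O
Query 4: B[3] = B
Query 5: L[2] = O
Query 6: F[2] = B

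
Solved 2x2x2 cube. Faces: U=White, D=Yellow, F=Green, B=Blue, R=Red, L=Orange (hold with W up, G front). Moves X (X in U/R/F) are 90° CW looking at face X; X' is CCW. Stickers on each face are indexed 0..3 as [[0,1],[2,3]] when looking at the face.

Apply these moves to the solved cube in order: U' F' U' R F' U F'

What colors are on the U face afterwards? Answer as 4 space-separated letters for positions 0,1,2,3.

After move 1 (U'): U=WWWW F=OOGG R=GGRR B=RRBB L=BBOO
After move 2 (F'): F=OGOG U=WWGR R=YGYR D=BOYY L=BWOW
After move 3 (U'): U=WRWG F=BWOG R=OGYR B=YGBB L=RROW
After move 4 (R): R=YORG U=WWWG F=BOOY D=BBYY B=GGRB
After move 5 (F'): F=OYBO U=WWYR R=BOBG D=RWYY L=RGOW
After move 6 (U): U=YWRW F=BOBO R=GGBG B=RGRB L=OYOW
After move 7 (F'): F=OOBB U=YWGB R=WGRG D=YWYY L=OWOR
Query: U face = YWGB

Answer: Y W G B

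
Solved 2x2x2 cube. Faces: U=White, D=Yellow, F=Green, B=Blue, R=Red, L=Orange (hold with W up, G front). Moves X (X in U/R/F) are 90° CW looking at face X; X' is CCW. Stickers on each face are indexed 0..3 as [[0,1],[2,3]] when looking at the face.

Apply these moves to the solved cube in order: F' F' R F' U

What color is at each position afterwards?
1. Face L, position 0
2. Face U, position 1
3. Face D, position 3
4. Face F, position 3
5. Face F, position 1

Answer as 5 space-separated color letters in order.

After move 1 (F'): F=GGGG U=WWRR R=YRYR D=OOYY L=OWOW
After move 2 (F'): F=GGGG U=WWYY R=OROR D=WWYY L=OROR
After move 3 (R): R=OORR U=WGYG F=GWGY D=WBYB B=YBWB
After move 4 (F'): F=WYGG U=WGOR R=BOWR D=RRYB L=OGOY
After move 5 (U): U=OWRG F=BOGG R=YBWR B=OGWB L=WYOY
Query 1: L[0] = W
Query 2: U[1] = W
Query 3: D[3] = B
Query 4: F[3] = G
Query 5: F[1] = O

Answer: W W B G O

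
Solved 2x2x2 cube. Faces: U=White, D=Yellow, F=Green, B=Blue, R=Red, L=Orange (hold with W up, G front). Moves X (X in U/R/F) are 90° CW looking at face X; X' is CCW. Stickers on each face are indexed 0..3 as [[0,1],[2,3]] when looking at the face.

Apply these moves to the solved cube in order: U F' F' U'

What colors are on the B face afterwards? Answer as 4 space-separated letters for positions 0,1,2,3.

After move 1 (U): U=WWWW F=RRGG R=BBRR B=OOBB L=GGOO
After move 2 (F'): F=RGRG U=WWBR R=YBYR D=GOYY L=GWOW
After move 3 (F'): F=GGRR U=WWYY R=OBGR D=WWYY L=GROB
After move 4 (U'): U=WYWY F=GRRR R=GGGR B=OBBB L=OOOB
Query: B face = OBBB

Answer: O B B B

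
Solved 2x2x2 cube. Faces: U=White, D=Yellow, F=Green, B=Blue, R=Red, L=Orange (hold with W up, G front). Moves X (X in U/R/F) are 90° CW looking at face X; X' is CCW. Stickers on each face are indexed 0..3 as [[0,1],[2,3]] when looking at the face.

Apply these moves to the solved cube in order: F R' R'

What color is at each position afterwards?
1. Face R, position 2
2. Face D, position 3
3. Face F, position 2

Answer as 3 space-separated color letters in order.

After move 1 (F): F=GGGG U=WWOO R=WRWR D=RRYY L=OYOY
After move 2 (R'): R=RRWW U=WBOB F=GWGO D=RGYG B=YBRB
After move 3 (R'): R=RWRW U=WROY F=GBGB D=RWYO B=GBGB
Query 1: R[2] = R
Query 2: D[3] = O
Query 3: F[2] = G

Answer: R O G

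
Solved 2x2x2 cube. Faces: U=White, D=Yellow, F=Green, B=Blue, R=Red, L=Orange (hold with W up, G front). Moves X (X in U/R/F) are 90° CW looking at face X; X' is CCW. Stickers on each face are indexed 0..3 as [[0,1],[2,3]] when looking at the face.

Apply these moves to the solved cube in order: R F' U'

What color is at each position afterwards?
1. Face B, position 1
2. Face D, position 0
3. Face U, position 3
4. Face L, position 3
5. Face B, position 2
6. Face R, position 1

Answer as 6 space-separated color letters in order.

Answer: R O R W W Y

Derivation:
After move 1 (R): R=RRRR U=WGWG F=GYGY D=YBYB B=WBWB
After move 2 (F'): F=YYGG U=WGRR R=BRYR D=OOYB L=OGOW
After move 3 (U'): U=GRWR F=OGGG R=YYYR B=BRWB L=WBOW
Query 1: B[1] = R
Query 2: D[0] = O
Query 3: U[3] = R
Query 4: L[3] = W
Query 5: B[2] = W
Query 6: R[1] = Y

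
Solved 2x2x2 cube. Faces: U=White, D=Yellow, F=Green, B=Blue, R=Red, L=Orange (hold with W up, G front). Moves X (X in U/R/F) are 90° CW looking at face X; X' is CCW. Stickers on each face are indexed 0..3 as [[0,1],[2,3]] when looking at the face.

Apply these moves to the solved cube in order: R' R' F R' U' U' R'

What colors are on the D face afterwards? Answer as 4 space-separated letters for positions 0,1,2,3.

Answer: R B Y O

Derivation:
After move 1 (R'): R=RRRR U=WBWB F=GWGW D=YGYG B=YBYB
After move 2 (R'): R=RRRR U=WYWY F=GBGB D=YWYW B=GBGB
After move 3 (F): F=GGBB U=WYOO R=WRYR D=RRYW L=OYOW
After move 4 (R'): R=RRWY U=WGOG F=GYBO D=RGYB B=WBRB
After move 5 (U'): U=GGWO F=OYBO R=GYWY B=RRRB L=WBOW
After move 6 (U'): U=GOGW F=WBBO R=OYWY B=GYRB L=RROW
After move 7 (R'): R=YYOW U=GRGG F=WOBW D=RBYO B=BYGB
Query: D face = RBYO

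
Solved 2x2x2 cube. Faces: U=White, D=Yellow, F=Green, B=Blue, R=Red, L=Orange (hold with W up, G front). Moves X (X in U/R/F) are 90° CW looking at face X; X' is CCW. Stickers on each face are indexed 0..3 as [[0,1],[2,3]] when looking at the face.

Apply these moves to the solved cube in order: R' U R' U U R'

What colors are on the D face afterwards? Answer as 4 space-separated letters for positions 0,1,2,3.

After move 1 (R'): R=RRRR U=WBWB F=GWGW D=YGYG B=YBYB
After move 2 (U): U=WWBB F=RRGW R=YBRR B=OOYB L=GWOO
After move 3 (R'): R=BRYR U=WYBO F=RWGB D=YRYW B=GOGB
After move 4 (U): U=BWOY F=BRGB R=GOYR B=GWGB L=RWOO
After move 5 (U): U=OBYW F=GOGB R=GWYR B=RWGB L=BROO
After move 6 (R'): R=WRGY U=OGYR F=GBGW D=YOYB B=WWRB
Query: D face = YOYB

Answer: Y O Y B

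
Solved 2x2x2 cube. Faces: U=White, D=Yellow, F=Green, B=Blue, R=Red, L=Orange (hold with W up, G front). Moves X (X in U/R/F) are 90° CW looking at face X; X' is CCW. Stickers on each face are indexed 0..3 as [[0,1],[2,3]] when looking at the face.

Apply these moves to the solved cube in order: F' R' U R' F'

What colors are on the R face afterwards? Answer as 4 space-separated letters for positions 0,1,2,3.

Answer: R Y O Y

Derivation:
After move 1 (F'): F=GGGG U=WWRR R=YRYR D=OOYY L=OWOW
After move 2 (R'): R=RRYY U=WBRB F=GWGR D=OGYG B=YBOB
After move 3 (U): U=RWBB F=RRGR R=YBYY B=OWOB L=GWOW
After move 4 (R'): R=BYYY U=ROBO F=RWGB D=ORYR B=GWGB
After move 5 (F'): F=WBRG U=ROBY R=RYOY D=WWYR L=GOOB
Query: R face = RYOY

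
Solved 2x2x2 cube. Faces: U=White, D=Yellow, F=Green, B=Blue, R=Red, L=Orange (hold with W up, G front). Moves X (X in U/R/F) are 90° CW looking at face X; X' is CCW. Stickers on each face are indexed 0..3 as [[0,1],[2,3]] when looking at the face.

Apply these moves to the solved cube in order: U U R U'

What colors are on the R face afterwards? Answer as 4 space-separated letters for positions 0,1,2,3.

Answer: B Y R O

Derivation:
After move 1 (U): U=WWWW F=RRGG R=BBRR B=OOBB L=GGOO
After move 2 (U): U=WWWW F=BBGG R=OORR B=GGBB L=RROO
After move 3 (R): R=RORO U=WBWG F=BYGY D=YBYG B=WGWB
After move 4 (U'): U=BGWW F=RRGY R=BYRO B=ROWB L=WGOO
Query: R face = BYRO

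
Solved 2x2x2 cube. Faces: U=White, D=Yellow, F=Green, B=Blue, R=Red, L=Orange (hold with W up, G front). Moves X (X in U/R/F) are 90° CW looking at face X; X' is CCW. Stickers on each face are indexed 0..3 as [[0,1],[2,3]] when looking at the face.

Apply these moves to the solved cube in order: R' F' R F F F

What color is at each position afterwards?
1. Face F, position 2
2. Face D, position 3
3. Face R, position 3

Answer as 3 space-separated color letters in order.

Answer: W Y R

Derivation:
After move 1 (R'): R=RRRR U=WBWB F=GWGW D=YGYG B=YBYB
After move 2 (F'): F=WWGG U=WBRR R=GRYR D=OOYG L=OBOW
After move 3 (R): R=YGRR U=WWRG F=WOGG D=OYYY B=RBBB
After move 4 (F): F=GWGO U=WWWB R=RGGR D=RYYY L=OOOY
After move 5 (F): F=GGOW U=WWYO R=WGBR D=GRYY L=OROY
After move 6 (F): F=OGWG U=WWYR R=YGOR D=BWYY L=OGOR
Query 1: F[2] = W
Query 2: D[3] = Y
Query 3: R[3] = R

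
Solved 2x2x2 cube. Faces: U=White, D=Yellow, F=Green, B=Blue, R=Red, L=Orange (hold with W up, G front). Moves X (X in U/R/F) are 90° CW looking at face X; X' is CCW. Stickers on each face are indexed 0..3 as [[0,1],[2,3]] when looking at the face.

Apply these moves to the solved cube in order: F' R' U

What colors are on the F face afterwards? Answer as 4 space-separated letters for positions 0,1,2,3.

After move 1 (F'): F=GGGG U=WWRR R=YRYR D=OOYY L=OWOW
After move 2 (R'): R=RRYY U=WBRB F=GWGR D=OGYG B=YBOB
After move 3 (U): U=RWBB F=RRGR R=YBYY B=OWOB L=GWOW
Query: F face = RRGR

Answer: R R G R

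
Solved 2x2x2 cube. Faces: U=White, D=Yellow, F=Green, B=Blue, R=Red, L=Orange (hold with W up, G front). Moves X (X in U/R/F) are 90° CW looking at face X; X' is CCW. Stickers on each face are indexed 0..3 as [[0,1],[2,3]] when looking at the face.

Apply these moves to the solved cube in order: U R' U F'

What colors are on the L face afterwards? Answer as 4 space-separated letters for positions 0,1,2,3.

Answer: R B O O

Derivation:
After move 1 (U): U=WWWW F=RRGG R=BBRR B=OOBB L=GGOO
After move 2 (R'): R=BRBR U=WBWO F=RWGW D=YRYG B=YOYB
After move 3 (U): U=WWOB F=BRGW R=YOBR B=GGYB L=RWOO
After move 4 (F'): F=RWBG U=WWYB R=ROYR D=WOYG L=RBOO
Query: L face = RBOO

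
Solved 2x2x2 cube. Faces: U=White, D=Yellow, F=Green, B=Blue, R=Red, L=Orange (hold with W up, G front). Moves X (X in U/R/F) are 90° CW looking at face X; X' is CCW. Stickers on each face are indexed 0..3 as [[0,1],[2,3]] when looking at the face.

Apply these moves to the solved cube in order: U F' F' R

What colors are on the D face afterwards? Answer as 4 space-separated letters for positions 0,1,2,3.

After move 1 (U): U=WWWW F=RRGG R=BBRR B=OOBB L=GGOO
After move 2 (F'): F=RGRG U=WWBR R=YBYR D=GOYY L=GWOW
After move 3 (F'): F=GGRR U=WWYY R=OBGR D=WWYY L=GROB
After move 4 (R): R=GORB U=WGYR F=GWRY D=WBYO B=YOWB
Query: D face = WBYO

Answer: W B Y O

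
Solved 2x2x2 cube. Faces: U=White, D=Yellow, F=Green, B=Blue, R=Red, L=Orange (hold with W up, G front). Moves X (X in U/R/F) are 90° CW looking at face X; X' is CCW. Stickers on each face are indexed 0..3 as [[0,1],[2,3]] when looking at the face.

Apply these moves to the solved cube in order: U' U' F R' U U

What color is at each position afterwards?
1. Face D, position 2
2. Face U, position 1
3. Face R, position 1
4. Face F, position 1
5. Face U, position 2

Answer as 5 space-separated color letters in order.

Answer: Y O Y G B

Derivation:
After move 1 (U'): U=WWWW F=OOGG R=GGRR B=RRBB L=BBOO
After move 2 (U'): U=WWWW F=BBGG R=OORR B=GGBB L=RROO
After move 3 (F): F=GBGB U=WWOR R=WOWR D=ROYY L=RYOY
After move 4 (R'): R=ORWW U=WBOG F=GWGR D=RBYB B=YGOB
After move 5 (U): U=OWGB F=ORGR R=YGWW B=RYOB L=GWOY
After move 6 (U): U=GOBW F=YGGR R=RYWW B=GWOB L=OROY
Query 1: D[2] = Y
Query 2: U[1] = O
Query 3: R[1] = Y
Query 4: F[1] = G
Query 5: U[2] = B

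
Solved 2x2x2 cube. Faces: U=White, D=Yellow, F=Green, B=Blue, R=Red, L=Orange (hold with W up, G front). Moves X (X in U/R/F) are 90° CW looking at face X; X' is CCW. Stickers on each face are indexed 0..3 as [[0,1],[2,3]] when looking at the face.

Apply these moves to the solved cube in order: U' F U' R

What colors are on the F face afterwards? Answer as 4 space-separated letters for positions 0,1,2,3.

Answer: B G G Y

Derivation:
After move 1 (U'): U=WWWW F=OOGG R=GGRR B=RRBB L=BBOO
After move 2 (F): F=GOGO U=WWOB R=WGWR D=RGYY L=BYOY
After move 3 (U'): U=WBWO F=BYGO R=GOWR B=WGBB L=RROY
After move 4 (R): R=WGRO U=WYWO F=BGGY D=RBYW B=OGBB
Query: F face = BGGY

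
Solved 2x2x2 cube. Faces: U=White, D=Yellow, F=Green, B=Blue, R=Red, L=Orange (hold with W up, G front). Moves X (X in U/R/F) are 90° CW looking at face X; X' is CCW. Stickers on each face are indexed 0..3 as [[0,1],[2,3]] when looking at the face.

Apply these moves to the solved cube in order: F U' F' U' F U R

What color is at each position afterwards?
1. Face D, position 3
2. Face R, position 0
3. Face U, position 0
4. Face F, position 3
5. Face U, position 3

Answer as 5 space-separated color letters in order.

Answer: W G W Y O

Derivation:
After move 1 (F): F=GGGG U=WWOO R=WRWR D=RRYY L=OYOY
After move 2 (U'): U=WOWO F=OYGG R=GGWR B=WRBB L=BBOY
After move 3 (F'): F=YGOG U=WOGW R=RGRR D=BYYY L=BOOW
After move 4 (U'): U=OWWG F=BOOG R=YGRR B=RGBB L=WROW
After move 5 (F): F=OBGO U=OWWR R=WGGR D=RYYY L=WBOY
After move 6 (U): U=WORW F=WGGO R=RGGR B=WBBB L=OBOY
After move 7 (R): R=GRRG U=WGRO F=WYGY D=RBYW B=WBOB
Query 1: D[3] = W
Query 2: R[0] = G
Query 3: U[0] = W
Query 4: F[3] = Y
Query 5: U[3] = O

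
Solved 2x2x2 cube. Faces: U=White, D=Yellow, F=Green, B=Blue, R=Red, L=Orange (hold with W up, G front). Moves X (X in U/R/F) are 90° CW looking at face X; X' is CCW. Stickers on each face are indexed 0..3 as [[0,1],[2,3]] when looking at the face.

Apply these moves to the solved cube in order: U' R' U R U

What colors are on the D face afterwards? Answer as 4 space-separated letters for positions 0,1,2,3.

Answer: Y Y Y B

Derivation:
After move 1 (U'): U=WWWW F=OOGG R=GGRR B=RRBB L=BBOO
After move 2 (R'): R=GRGR U=WBWR F=OWGW D=YOYG B=YRYB
After move 3 (U): U=WWRB F=GRGW R=YRGR B=BBYB L=OWOO
After move 4 (R): R=GYRR U=WRRW F=GOGG D=YYYB B=BBWB
After move 5 (U): U=RWWR F=GYGG R=BBRR B=OWWB L=GOOO
Query: D face = YYYB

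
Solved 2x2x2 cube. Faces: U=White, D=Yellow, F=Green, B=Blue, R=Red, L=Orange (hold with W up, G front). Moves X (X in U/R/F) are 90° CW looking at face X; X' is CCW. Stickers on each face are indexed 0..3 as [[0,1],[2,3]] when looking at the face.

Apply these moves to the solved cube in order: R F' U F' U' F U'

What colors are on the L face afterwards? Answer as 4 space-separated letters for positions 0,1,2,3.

Answer: O B O W

Derivation:
After move 1 (R): R=RRRR U=WGWG F=GYGY D=YBYB B=WBWB
After move 2 (F'): F=YYGG U=WGRR R=BRYR D=OOYB L=OGOW
After move 3 (U): U=RWRG F=BRGG R=WBYR B=OGWB L=YYOW
After move 4 (F'): F=RGBG U=RWWY R=OBOR D=YWYB L=YGOR
After move 5 (U'): U=WYRW F=YGBG R=RGOR B=OBWB L=OGOR
After move 6 (F): F=BYGG U=WYRG R=RGWR D=ORYB L=OYOW
After move 7 (U'): U=YGWR F=OYGG R=BYWR B=RGWB L=OBOW
Query: L face = OBOW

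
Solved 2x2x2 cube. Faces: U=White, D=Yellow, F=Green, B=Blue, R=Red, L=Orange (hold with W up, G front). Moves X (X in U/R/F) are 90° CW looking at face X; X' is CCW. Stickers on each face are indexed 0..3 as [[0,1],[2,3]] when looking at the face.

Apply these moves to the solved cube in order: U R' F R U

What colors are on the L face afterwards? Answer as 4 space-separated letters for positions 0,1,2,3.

Answer: G B O R

Derivation:
After move 1 (U): U=WWWW F=RRGG R=BBRR B=OOBB L=GGOO
After move 2 (R'): R=BRBR U=WBWO F=RWGW D=YRYG B=YOYB
After move 3 (F): F=GRWW U=WBOG R=WROR D=BBYG L=GYOR
After move 4 (R): R=OWRR U=WROW F=GBWG D=BYYY B=GOBB
After move 5 (U): U=OWWR F=OWWG R=GORR B=GYBB L=GBOR
Query: L face = GBOR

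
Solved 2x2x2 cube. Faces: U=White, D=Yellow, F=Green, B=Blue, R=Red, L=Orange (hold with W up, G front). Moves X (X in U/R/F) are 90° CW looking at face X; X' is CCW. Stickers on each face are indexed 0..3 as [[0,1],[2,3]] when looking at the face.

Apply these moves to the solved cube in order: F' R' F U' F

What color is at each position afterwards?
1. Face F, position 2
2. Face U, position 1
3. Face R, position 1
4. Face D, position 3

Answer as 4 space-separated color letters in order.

Answer: W W G G

Derivation:
After move 1 (F'): F=GGGG U=WWRR R=YRYR D=OOYY L=OWOW
After move 2 (R'): R=RRYY U=WBRB F=GWGR D=OGYG B=YBOB
After move 3 (F): F=GGRW U=WBWW R=RRBY D=YRYG L=OOOG
After move 4 (U'): U=BWWW F=OORW R=GGBY B=RROB L=YBOG
After move 5 (F): F=ROWO U=BWGB R=WGWY D=BGYG L=YYOR
Query 1: F[2] = W
Query 2: U[1] = W
Query 3: R[1] = G
Query 4: D[3] = G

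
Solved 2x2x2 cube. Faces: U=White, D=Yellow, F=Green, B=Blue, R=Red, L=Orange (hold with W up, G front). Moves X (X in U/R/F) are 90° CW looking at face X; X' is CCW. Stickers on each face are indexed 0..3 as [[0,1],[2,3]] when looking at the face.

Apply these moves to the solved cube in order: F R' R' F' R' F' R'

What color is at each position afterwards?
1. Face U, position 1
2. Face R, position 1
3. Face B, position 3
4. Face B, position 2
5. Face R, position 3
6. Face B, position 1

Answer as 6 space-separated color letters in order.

Answer: Y R B O Y B

Derivation:
After move 1 (F): F=GGGG U=WWOO R=WRWR D=RRYY L=OYOY
After move 2 (R'): R=RRWW U=WBOB F=GWGO D=RGYG B=YBRB
After move 3 (R'): R=RWRW U=WROY F=GBGB D=RWYO B=GBGB
After move 4 (F'): F=BBGG U=WRRR R=WWRW D=YYYO L=OYOO
After move 5 (R'): R=WWWR U=WGRG F=BRGR D=YBYG B=OBYB
After move 6 (F'): F=RRBG U=WGWW R=BWYR D=YOYG L=OGOR
After move 7 (R'): R=WRBY U=WYWO F=RGBW D=YRYG B=GBOB
Query 1: U[1] = Y
Query 2: R[1] = R
Query 3: B[3] = B
Query 4: B[2] = O
Query 5: R[3] = Y
Query 6: B[1] = B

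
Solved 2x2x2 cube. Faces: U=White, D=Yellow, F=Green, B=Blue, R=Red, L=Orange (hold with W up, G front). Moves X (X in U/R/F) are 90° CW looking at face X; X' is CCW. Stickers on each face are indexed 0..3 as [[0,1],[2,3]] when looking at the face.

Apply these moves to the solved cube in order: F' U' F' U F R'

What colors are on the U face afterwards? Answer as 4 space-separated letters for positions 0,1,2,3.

After move 1 (F'): F=GGGG U=WWRR R=YRYR D=OOYY L=OWOW
After move 2 (U'): U=WRWR F=OWGG R=GGYR B=YRBB L=BBOW
After move 3 (F'): F=WGOG U=WRGY R=OGOR D=BWYY L=BROW
After move 4 (U): U=GWYR F=OGOG R=YROR B=BRBB L=WGOW
After move 5 (F): F=OOGG U=GWWG R=YRRR D=OYYY L=WBOW
After move 6 (R'): R=RRYR U=GBWB F=OWGG D=OOYG B=YRYB
Query: U face = GBWB

Answer: G B W B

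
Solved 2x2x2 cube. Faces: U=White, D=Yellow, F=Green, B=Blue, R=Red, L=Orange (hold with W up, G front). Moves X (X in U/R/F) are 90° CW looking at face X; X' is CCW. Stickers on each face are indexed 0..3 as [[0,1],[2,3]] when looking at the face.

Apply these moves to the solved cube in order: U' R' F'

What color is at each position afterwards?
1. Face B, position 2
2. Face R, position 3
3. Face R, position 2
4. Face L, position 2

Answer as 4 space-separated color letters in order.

Answer: Y R Y O

Derivation:
After move 1 (U'): U=WWWW F=OOGG R=GGRR B=RRBB L=BBOO
After move 2 (R'): R=GRGR U=WBWR F=OWGW D=YOYG B=YRYB
After move 3 (F'): F=WWOG U=WBGG R=ORYR D=BOYG L=BROW
Query 1: B[2] = Y
Query 2: R[3] = R
Query 3: R[2] = Y
Query 4: L[2] = O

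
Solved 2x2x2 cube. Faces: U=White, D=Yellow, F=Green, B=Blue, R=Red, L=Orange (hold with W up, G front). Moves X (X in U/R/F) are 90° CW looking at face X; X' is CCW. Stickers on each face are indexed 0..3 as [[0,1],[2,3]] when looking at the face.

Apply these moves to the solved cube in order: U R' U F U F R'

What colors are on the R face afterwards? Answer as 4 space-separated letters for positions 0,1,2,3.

Answer: G R W W

Derivation:
After move 1 (U): U=WWWW F=RRGG R=BBRR B=OOBB L=GGOO
After move 2 (R'): R=BRBR U=WBWO F=RWGW D=YRYG B=YOYB
After move 3 (U): U=WWOB F=BRGW R=YOBR B=GGYB L=RWOO
After move 4 (F): F=GBWR U=WWOW R=OOBR D=BYYG L=RYOR
After move 5 (U): U=OWWW F=OOWR R=GGBR B=RYYB L=GBOR
After move 6 (F): F=WORO U=OWRB R=WGWR D=BGYG L=GBOY
After move 7 (R'): R=GRWW U=OYRR F=WWRB D=BOYO B=GYGB
Query: R face = GRWW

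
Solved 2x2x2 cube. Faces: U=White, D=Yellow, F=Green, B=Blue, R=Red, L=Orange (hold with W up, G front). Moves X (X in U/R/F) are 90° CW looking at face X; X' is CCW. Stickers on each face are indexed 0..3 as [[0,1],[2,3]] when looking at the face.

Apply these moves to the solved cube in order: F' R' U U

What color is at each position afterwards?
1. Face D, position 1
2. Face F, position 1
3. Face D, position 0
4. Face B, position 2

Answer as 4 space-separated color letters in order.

After move 1 (F'): F=GGGG U=WWRR R=YRYR D=OOYY L=OWOW
After move 2 (R'): R=RRYY U=WBRB F=GWGR D=OGYG B=YBOB
After move 3 (U): U=RWBB F=RRGR R=YBYY B=OWOB L=GWOW
After move 4 (U): U=BRBW F=YBGR R=OWYY B=GWOB L=RROW
Query 1: D[1] = G
Query 2: F[1] = B
Query 3: D[0] = O
Query 4: B[2] = O

Answer: G B O O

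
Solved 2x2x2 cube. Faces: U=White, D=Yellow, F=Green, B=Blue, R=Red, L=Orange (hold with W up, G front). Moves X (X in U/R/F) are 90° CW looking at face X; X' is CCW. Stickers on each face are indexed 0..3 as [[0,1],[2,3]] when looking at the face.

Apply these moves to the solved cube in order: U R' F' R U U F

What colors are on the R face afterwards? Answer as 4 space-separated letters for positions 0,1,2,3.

After move 1 (U): U=WWWW F=RRGG R=BBRR B=OOBB L=GGOO
After move 2 (R'): R=BRBR U=WBWO F=RWGW D=YRYG B=YOYB
After move 3 (F'): F=WWRG U=WBBB R=RRYR D=GOYG L=GOOW
After move 4 (R): R=YRRR U=WWBG F=WORG D=GYYY B=BOBB
After move 5 (U): U=BWGW F=YRRG R=BORR B=GOBB L=WOOW
After move 6 (U): U=GBWW F=BORG R=GORR B=WOBB L=YROW
After move 7 (F): F=RBGO U=GBWR R=WOWR D=RGYY L=YGOY
Query: R face = WOWR

Answer: W O W R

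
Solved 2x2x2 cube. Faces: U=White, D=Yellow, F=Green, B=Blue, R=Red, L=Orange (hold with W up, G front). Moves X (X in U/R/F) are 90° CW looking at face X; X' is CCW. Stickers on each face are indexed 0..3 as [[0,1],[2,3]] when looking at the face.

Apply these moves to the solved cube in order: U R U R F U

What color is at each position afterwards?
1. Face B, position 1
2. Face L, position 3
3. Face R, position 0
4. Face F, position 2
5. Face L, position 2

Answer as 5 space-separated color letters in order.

After move 1 (U): U=WWWW F=RRGG R=BBRR B=OOBB L=GGOO
After move 2 (R): R=RBRB U=WRWG F=RYGY D=YBYO B=WOWB
After move 3 (U): U=WWGR F=RBGY R=WORB B=GGWB L=RYOO
After move 4 (R): R=RWBO U=WBGY F=RBGO D=YWYG B=RGWB
After move 5 (F): F=GROB U=WBOY R=GWYO D=BRYG L=RYOW
After move 6 (U): U=OWYB F=GWOB R=RGYO B=RYWB L=GROW
Query 1: B[1] = Y
Query 2: L[3] = W
Query 3: R[0] = R
Query 4: F[2] = O
Query 5: L[2] = O

Answer: Y W R O O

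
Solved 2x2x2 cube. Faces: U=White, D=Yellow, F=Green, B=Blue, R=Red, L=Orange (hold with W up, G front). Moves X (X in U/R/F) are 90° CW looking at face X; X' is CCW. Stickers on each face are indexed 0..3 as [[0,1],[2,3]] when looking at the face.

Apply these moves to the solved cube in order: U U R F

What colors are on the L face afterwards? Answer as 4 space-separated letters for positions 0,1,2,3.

After move 1 (U): U=WWWW F=RRGG R=BBRR B=OOBB L=GGOO
After move 2 (U): U=WWWW F=BBGG R=OORR B=GGBB L=RROO
After move 3 (R): R=RORO U=WBWG F=BYGY D=YBYG B=WGWB
After move 4 (F): F=GBYY U=WBOR R=WOGO D=RRYG L=RYOB
Query: L face = RYOB

Answer: R Y O B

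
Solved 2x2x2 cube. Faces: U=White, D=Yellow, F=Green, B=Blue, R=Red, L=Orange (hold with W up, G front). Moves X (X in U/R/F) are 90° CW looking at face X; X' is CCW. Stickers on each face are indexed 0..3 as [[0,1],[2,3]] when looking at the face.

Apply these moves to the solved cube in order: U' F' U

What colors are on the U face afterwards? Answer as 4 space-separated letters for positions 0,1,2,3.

After move 1 (U'): U=WWWW F=OOGG R=GGRR B=RRBB L=BBOO
After move 2 (F'): F=OGOG U=WWGR R=YGYR D=BOYY L=BWOW
After move 3 (U): U=GWRW F=YGOG R=RRYR B=BWBB L=OGOW
Query: U face = GWRW

Answer: G W R W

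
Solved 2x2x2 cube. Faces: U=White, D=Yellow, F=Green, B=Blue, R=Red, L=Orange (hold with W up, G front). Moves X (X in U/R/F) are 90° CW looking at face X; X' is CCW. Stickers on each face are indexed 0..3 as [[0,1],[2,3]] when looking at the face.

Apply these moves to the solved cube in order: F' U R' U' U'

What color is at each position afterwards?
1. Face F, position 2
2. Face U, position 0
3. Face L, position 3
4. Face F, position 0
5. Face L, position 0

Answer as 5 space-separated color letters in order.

Answer: G O W Y B

Derivation:
After move 1 (F'): F=GGGG U=WWRR R=YRYR D=OOYY L=OWOW
After move 2 (U): U=RWRW F=YRGG R=BBYR B=OWBB L=GGOW
After move 3 (R'): R=BRBY U=RBRO F=YWGW D=ORYG B=YWOB
After move 4 (U'): U=BORR F=GGGW R=YWBY B=BROB L=YWOW
After move 5 (U'): U=ORBR F=YWGW R=GGBY B=YWOB L=BROW
Query 1: F[2] = G
Query 2: U[0] = O
Query 3: L[3] = W
Query 4: F[0] = Y
Query 5: L[0] = B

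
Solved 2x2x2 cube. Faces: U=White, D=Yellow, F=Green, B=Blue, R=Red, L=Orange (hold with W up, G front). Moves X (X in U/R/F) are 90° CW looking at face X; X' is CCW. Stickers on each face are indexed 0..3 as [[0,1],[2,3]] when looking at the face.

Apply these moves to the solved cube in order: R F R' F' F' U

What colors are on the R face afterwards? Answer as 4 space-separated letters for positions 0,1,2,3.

After move 1 (R): R=RRRR U=WGWG F=GYGY D=YBYB B=WBWB
After move 2 (F): F=GGYY U=WGOO R=WRGR D=RRYB L=OYOB
After move 3 (R'): R=RRWG U=WWOW F=GGYO D=RGYY B=BBRB
After move 4 (F'): F=GOGY U=WWRW R=GRRG D=YBYY L=OWOO
After move 5 (F'): F=OYGG U=WWGR R=BRYG D=WOYY L=OWOR
After move 6 (U): U=GWRW F=BRGG R=BBYG B=OWRB L=OYOR
Query: R face = BBYG

Answer: B B Y G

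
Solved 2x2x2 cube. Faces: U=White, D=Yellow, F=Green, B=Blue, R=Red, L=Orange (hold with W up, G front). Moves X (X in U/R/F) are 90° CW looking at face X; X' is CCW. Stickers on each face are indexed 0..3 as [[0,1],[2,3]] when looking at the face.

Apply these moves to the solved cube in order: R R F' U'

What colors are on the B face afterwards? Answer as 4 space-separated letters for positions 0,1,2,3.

After move 1 (R): R=RRRR U=WGWG F=GYGY D=YBYB B=WBWB
After move 2 (R): R=RRRR U=WYWY F=GBGB D=YWYW B=GBGB
After move 3 (F'): F=BBGG U=WYRR R=WRYR D=OOYW L=OYOW
After move 4 (U'): U=YRWR F=OYGG R=BBYR B=WRGB L=GBOW
Query: B face = WRGB

Answer: W R G B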